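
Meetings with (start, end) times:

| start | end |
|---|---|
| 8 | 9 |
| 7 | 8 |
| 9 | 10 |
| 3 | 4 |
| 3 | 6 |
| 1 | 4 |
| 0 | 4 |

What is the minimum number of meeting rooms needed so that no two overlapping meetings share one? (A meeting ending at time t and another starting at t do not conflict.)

starts: [0, 1, 3, 3, 7, 8, 9]
ends:   [4, 4, 4, 6, 8, 9, 10]
s0→1 s1→2 s3→3 s3→4  — peak 4.

4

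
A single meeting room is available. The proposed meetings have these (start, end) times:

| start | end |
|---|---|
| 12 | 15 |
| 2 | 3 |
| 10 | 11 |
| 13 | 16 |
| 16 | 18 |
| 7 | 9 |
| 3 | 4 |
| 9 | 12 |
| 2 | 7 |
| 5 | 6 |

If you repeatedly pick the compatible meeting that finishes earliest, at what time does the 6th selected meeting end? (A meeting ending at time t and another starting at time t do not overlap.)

By end time: (2,3), (3,4), (5,6), (2,7), (7,9), (10,11), (9,12), (12,15), (13,16), (16,18).
Pick (2,3); next start ≥ 3 → (3,4); next start ≥ 4 → (5,6); next start ≥ 6 → (7,9); next start ≥ 9 → (10,11); next start ≥ 11 → (12,15); next start ≥ 15 → (16,18).
Selected: (2,3) (3,4) (5,6) (7,9) (10,11) (12,15) (16,18)

15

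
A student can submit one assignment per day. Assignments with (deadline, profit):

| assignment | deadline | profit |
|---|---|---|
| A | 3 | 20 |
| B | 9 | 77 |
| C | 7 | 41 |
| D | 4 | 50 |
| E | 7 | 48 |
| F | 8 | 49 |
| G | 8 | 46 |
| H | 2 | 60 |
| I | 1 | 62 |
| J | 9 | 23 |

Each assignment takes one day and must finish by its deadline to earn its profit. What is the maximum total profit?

456

By profit: B(d9,77), I(d1,62), H(d2,60), D(d4,50), F(d8,49), E(d7,48), G(d8,46), C(d7,41), J(d9,23), A(d3,20)
B→slot 9; I→slot 1; H→slot 2; D→slot 4; F→slot 8; E→slot 7; G→slot 6; C→slot 5; J→slot 3; A skipped.
Profit = 62 + 60 + 23 + 50 + 41 + 46 + 48 + 49 + 77 = 456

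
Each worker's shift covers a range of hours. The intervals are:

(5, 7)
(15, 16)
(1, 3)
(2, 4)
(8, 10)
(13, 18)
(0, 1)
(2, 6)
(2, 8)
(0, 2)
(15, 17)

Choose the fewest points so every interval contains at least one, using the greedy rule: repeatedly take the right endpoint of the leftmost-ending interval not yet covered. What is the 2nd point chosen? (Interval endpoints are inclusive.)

By right end: [0,1]  [0,2]  [1,3]  [2,4]  [2,6]  [5,7]  [2,8]  [8,10]  [15,16]  [15,17]  [13,18]
[0,1] uncovered → point at 1; [2,4] uncovered → point at 4; [5,7] uncovered → point at 7; [8,10] uncovered → point at 10; [15,16] uncovered → point at 16.
Points: 1, 4, 7, 10, 16 (5 total).

4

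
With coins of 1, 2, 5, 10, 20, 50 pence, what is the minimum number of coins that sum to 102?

102 − 2×50→2 − 1×2→0
Total coins = 2 + 1 = 3

3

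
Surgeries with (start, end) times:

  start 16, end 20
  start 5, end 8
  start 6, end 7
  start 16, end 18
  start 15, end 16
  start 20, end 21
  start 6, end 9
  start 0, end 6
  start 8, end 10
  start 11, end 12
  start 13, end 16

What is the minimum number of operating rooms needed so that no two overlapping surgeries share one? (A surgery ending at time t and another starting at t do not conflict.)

starts: [0, 5, 6, 6, 8, 11, 13, 15, 16, 16, 20]
ends:   [6, 7, 8, 9, 10, 12, 16, 16, 18, 20, 21]
s0→1 s5→2 e6→1 s6→2 s6→3  — peak 3.

3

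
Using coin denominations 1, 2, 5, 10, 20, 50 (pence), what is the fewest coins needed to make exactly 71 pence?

3

Use the largest denomination that fits, subtract, and repeat.
71 − 1×50→21 − 1×20→1 − 1×1→0
Total coins = 1 + 1 + 1 = 3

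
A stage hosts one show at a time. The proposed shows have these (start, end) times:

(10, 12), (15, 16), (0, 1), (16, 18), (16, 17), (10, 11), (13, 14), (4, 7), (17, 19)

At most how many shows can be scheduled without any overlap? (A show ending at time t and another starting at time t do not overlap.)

7

Greedy by earliest finish: after sorting by end time, pick each interval compatible with the last pick.
By end time: (0,1), (4,7), (10,11), (10,12), (13,14), (15,16), (16,17), (16,18), (17,19).
Pick (0,1); next start ≥ 1 → (4,7); next start ≥ 7 → (10,11); next start ≥ 11 → (13,14); next start ≥ 14 → (15,16); next start ≥ 16 → (16,17); next start ≥ 17 → (17,19).
Selected 7 shows.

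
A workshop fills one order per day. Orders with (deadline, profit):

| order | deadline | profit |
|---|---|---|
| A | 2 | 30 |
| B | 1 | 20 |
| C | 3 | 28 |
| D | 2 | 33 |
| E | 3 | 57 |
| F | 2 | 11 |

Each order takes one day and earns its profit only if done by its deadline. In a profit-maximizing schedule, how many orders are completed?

Sort by profit descending; place each in the latest free slot ≤ its deadline.
By profit: E(d3,57), D(d2,33), A(d2,30), C(d3,28), B(d1,20), F(d2,11)
E→slot 3; D→slot 2; A→slot 1; C skipped; B skipped; F skipped.
3 of 6 scheduled.

3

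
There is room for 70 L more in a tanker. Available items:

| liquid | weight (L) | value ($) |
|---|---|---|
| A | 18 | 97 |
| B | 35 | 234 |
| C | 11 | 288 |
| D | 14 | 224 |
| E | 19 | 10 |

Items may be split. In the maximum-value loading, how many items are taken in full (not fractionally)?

Sort by value per unit weight and fill in that order.
Ratios (sorted): C 26.18, D 16.00, B 6.69, A 5.39, E 0.53
take C (11 @ 288); take D (14 @ 224); take B (35 @ 234); take 10/18 of A → 53.89. Capacity used 70/70.
3 item(s) taken whole; one partial (take 10/18 of A).

3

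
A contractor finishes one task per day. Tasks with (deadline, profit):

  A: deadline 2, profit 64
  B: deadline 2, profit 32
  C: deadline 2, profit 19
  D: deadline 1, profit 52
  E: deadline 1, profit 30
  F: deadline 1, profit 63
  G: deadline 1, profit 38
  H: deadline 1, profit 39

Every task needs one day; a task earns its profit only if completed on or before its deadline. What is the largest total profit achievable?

Take jobs in profit order; each goes to the latest open slot no later than its deadline.
By profit: A(d2,64), F(d1,63), D(d1,52), H(d1,39), G(d1,38), B(d2,32), E(d1,30), C(d2,19)
A→slot 2; F→slot 1; D skipped; H skipped; G skipped; B skipped; E skipped; C skipped.
Profit = 63 + 64 = 127

127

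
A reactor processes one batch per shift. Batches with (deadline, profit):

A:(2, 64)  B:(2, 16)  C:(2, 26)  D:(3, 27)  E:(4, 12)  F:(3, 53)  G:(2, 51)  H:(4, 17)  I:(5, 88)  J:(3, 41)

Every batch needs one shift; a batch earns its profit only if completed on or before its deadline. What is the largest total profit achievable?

By profit: I(d5,88), A(d2,64), F(d3,53), G(d2,51), J(d3,41), D(d3,27), C(d2,26), H(d4,17), B(d2,16), E(d4,12)
I→slot 5; A→slot 2; F→slot 3; G→slot 1; J skipped; D skipped; C skipped; H→slot 4; B skipped; E skipped.
Profit = 51 + 64 + 53 + 17 + 88 = 273

273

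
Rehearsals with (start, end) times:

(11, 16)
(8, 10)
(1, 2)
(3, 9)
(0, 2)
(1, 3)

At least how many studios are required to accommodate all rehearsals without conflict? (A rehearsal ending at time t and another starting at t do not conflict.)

3

The answer is the maximum number of intervals overlapping at any instant.
Events (time:±→running): 0:+→1 1:+→2 1:+→3 … peak 3.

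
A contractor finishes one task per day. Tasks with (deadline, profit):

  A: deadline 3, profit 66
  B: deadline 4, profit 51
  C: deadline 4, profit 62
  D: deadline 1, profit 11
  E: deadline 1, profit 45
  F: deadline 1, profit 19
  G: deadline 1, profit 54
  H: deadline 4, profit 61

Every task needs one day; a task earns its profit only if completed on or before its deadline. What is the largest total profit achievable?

Sort by profit descending; place each in the latest free slot ≤ its deadline.
By profit: A(d3,66), C(d4,62), H(d4,61), G(d1,54), B(d4,51), E(d1,45), F(d1,19), D(d1,11)
A→slot 3; C→slot 4; H→slot 2; G→slot 1; B skipped; E skipped; F skipped; D skipped.
Profit = 54 + 61 + 66 + 62 = 243

243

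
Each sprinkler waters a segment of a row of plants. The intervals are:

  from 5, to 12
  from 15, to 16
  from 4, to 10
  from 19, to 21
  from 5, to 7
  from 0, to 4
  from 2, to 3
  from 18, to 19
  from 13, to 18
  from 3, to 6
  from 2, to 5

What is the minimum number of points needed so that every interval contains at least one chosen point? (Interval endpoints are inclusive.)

4

Sorted: [2,3] [0,4] [2,5] [3,6] [5,7] [4,10] [5,12] [15,16] [13,18] [18,19] [19,21]
{[2,3],[0,4],[2,5],[3,6]} hit by 3; {[5,7],[4,10],[5,12]} hit by 7; {[15,16],[13,18]} hit by 16; {[18,19],[19,21]} hit by 19.
Points: 3, 7, 16, 19 (4 total).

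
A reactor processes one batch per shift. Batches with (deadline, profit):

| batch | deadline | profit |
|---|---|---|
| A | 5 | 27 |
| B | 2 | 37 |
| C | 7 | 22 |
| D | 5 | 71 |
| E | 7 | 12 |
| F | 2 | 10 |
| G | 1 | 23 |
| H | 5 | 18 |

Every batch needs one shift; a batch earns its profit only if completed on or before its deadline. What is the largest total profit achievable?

Profit order: D=71 B=37 A=27 G=23 C=22 H=18 E=12 F=10
Assign: D→slot 5, B→slot 2, A→slot 4, G→slot 1, C→slot 7, H→slot 3, E→slot 6, F skipped.
Slots: [1:G] [2:B] [3:H] [4:A] [5:D] [6:E] [7:C]
Profit = 23 + 37 + 18 + 27 + 71 + 12 + 22 = 210

210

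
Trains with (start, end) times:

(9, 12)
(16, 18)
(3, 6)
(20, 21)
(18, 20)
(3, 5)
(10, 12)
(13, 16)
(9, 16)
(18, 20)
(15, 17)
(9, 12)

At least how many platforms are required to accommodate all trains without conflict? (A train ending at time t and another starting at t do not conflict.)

4

Count concurrent intervals with a sweep; the peak is the room count.
Events (time:±→running): 3:+→1 3:+→2 5:-→1 6:-→0 9:+→1 9:+→2 9:+→3 10:+→4 … peak 4.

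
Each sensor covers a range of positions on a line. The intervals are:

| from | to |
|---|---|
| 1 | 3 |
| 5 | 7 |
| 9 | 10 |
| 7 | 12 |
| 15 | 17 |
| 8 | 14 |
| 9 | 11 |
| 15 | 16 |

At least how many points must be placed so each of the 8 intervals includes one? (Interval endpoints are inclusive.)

Process intervals by earliest right end; each time one isn't hit yet, stab at its right endpoint.
By right end: [1,3]  [5,7]  [9,10]  [9,11]  [7,12]  [8,14]  [15,16]  [15,17]
[1,3] uncovered → point at 3; [5,7] uncovered → point at 7; [9,10] uncovered → point at 10; [15,16] uncovered → point at 16.
Points: 3, 7, 10, 16 (4 total).

4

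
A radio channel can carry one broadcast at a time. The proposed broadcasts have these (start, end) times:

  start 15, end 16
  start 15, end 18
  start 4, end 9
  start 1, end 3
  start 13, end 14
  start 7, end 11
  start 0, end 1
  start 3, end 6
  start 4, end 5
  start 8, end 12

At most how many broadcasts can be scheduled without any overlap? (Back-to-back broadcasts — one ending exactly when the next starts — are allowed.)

Sort by end time and greedily take each interval whose start is ≥ the last chosen end.
Sorted by end: (0,1)  (1,3)  (4,5)  (3,6)  (4,9)  (7,11)  (8,12)  (13,14)  (15,16)  (15,18)
take (0,1); take (1,3); take (4,5); take (7,11); skip (8,12); take (13,14); take (15,16); skip (15,18).
Selected 6 broadcasts.

6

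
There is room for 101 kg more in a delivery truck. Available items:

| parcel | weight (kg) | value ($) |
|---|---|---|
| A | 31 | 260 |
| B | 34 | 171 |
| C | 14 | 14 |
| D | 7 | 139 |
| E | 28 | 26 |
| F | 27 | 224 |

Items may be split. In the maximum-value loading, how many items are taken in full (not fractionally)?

4

Ratios (sorted): D 19.86, A 8.39, F 8.30, B 5.03, C 1.00, E 0.93
take D (7 @ 139); take A (31 @ 260); take F (27 @ 224); take B (34 @ 171); take 2/14 of C → 2.00. Capacity used 101/101.
4 item(s) taken whole; one partial (take 2/14 of C).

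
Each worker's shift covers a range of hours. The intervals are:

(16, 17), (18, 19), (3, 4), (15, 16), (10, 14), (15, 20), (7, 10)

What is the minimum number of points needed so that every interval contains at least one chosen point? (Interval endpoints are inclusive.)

4

Process intervals by earliest right end; each time one isn't hit yet, stab at its right endpoint.
By right end: [3,4]  [7,10]  [10,14]  [15,16]  [16,17]  [18,19]  [15,20]
[3,4] uncovered → point at 4; [7,10] uncovered → point at 10; [15,16] uncovered → point at 16; [18,19] uncovered → point at 19.
Points: 4, 10, 16, 19 (4 total).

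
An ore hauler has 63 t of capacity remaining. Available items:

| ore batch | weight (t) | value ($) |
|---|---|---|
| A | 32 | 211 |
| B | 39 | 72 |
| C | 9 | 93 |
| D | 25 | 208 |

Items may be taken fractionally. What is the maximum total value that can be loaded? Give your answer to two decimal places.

Sort by value per unit weight and fill in that order.
Order: C (93/9=10.33) > D (208/25=8.32) > A (211/32=6.59) > B (72/39=1.85)
Fill: take C (9 @ 93) → take D (25 @ 208) → take 29/32 of A → 191.22; 63/63 used.
Total value = 492.22

492.22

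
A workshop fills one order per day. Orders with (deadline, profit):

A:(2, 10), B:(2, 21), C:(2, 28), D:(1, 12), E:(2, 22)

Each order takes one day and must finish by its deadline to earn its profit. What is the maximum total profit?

50

Sort by profit descending; place each in the latest free slot ≤ its deadline.
By profit: C(d2,28), E(d2,22), B(d2,21), D(d1,12), A(d2,10)
C→slot 2; E→slot 1; B skipped; D skipped; A skipped.
Profit = 22 + 28 = 50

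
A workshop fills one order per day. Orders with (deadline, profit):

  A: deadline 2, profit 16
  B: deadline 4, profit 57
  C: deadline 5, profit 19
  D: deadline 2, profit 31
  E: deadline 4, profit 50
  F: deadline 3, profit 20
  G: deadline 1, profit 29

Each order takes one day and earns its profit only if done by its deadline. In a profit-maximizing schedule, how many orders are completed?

Sort by profit descending; place each in the latest free slot ≤ its deadline.
Profit order: B=57 E=50 D=31 G=29 F=20 C=19 A=16
Assign: B→slot 4, E→slot 3, D→slot 2, G→slot 1, F skipped, C→slot 5, A skipped.
Slots: [1:G] [2:D] [3:E] [4:B] [5:C]
5 of 7 scheduled.

5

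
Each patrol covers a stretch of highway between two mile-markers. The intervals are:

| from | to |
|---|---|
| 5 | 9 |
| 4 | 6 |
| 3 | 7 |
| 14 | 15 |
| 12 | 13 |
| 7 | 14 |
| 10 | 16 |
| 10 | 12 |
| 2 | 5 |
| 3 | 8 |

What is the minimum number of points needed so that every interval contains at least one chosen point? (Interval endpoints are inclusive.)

Sorted: [2,5] [4,6] [3,7] [3,8] [5,9] [10,12] [12,13] [7,14] [14,15] [10,16]
{[2,5],[4,6],[3,7],[3,8],[5,9]} hit by 5; {[10,12],[12,13],[7,14]} hit by 12; {[14,15],[10,16]} hit by 15.
Points: 5, 12, 15 (3 total).

3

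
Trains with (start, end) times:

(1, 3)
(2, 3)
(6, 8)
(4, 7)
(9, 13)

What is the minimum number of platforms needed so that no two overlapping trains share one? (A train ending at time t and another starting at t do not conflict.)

2

Count concurrent intervals with a sweep; the peak is the room count.
starts: [1, 2, 4, 6, 9]
ends:   [3, 3, 7, 8, 13]
s1→1 s2→2  — peak 2.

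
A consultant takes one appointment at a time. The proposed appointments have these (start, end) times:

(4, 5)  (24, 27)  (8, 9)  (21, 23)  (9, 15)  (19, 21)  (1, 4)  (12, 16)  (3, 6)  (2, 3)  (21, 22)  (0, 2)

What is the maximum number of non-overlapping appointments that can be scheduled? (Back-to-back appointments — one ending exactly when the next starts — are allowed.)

8

Sorted by end: (0,2)  (2,3)  (1,4)  (4,5)  (3,6)  (8,9)  (9,15)  (12,16)  (19,21)  (21,22)  (21,23)  (24,27)
take (0,2); take (2,3); skip (1,4); take (4,5); skip (3,6); take (8,9); take (9,15); take (19,21); take (21,22); take (24,27).
Selected 8 appointments.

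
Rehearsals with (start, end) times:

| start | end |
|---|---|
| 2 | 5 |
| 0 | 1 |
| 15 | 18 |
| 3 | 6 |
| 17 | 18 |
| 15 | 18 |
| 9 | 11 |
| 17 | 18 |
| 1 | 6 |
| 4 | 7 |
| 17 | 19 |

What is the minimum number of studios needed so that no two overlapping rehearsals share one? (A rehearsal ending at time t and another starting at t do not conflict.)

starts: [0, 1, 2, 3, 4, 9, 15, 15, 17, 17, 17]
ends:   [1, 5, 6, 6, 7, 11, 18, 18, 18, 18, 19]
s0→1 e1→0 s1→1 s2→2 s3→3 s4→4 e5→3 e6→2 e6→1 e7→0 s9→1 e11→0 s15→1 s15→2 s17→3 s17→4 s17→5  — peak 5.

5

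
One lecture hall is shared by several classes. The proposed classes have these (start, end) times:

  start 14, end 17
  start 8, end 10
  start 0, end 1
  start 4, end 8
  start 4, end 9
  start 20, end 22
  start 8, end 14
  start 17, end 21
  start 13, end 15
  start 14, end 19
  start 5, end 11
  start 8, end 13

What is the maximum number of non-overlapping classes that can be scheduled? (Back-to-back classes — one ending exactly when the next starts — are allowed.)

By end time: (0,1), (4,8), (4,9), (8,10), (5,11), (8,13), (8,14), (13,15), (14,17), (14,19), (17,21), (20,22).
Pick (0,1); next start ≥ 1 → (4,8); next start ≥ 8 → (8,10); next start ≥ 10 → (13,15); next start ≥ 15 → (17,21).
Selected 5 classes.

5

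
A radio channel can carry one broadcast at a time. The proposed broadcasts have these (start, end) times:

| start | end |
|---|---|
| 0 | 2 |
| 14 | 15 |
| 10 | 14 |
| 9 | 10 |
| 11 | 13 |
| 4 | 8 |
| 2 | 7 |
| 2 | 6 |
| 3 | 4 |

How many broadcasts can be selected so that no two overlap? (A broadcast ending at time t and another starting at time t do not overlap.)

6

Sorted by end: (0,2)  (3,4)  (2,6)  (2,7)  (4,8)  (9,10)  (11,13)  (10,14)  (14,15)
take (0,2); take (3,4); take (4,8); take (9,10); take (11,13); take (14,15).
Selected 6 broadcasts.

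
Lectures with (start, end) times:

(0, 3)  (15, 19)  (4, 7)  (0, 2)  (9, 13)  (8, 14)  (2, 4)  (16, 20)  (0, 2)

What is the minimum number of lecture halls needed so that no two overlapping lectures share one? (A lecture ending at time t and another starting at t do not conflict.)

3

The answer is the maximum number of intervals overlapping at any instant.
starts: [0, 0, 0, 2, 4, 8, 9, 15, 16]
ends:   [2, 2, 3, 4, 7, 13, 14, 19, 20]
s0→1 s0→2 s0→3  — peak 3.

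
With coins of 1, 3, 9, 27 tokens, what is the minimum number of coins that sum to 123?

123 − 4×27→15 − 1×9→6 − 2×3→0
Total coins = 4 + 1 + 2 = 7

7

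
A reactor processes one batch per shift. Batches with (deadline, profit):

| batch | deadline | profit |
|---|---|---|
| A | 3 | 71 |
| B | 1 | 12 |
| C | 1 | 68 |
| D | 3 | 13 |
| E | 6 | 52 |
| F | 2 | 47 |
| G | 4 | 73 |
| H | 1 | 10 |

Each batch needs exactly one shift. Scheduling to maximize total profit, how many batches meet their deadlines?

5

Take jobs in profit order; each goes to the latest open slot no later than its deadline.
By profit: G(d4,73), A(d3,71), C(d1,68), E(d6,52), F(d2,47), D(d3,13), B(d1,12), H(d1,10)
G→slot 4; A→slot 3; C→slot 1; E→slot 6; F→slot 2; D skipped; B skipped; H skipped.
5 of 8 scheduled.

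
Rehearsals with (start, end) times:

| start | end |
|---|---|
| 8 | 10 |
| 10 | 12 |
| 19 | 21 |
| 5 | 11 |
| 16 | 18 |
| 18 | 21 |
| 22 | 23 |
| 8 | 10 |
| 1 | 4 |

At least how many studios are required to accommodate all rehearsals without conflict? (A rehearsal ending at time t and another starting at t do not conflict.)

3

Count concurrent intervals with a sweep; the peak is the room count.
Events (time:±→running): 1:+→1 4:-→0 5:+→1 8:+→2 8:+→3 … peak 3.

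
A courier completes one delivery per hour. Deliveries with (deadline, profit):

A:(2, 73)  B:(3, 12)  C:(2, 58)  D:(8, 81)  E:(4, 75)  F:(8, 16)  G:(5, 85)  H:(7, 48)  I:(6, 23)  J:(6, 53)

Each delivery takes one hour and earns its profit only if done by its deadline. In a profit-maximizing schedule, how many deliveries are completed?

8

By profit: G(d5,85), D(d8,81), E(d4,75), A(d2,73), C(d2,58), J(d6,53), H(d7,48), I(d6,23), F(d8,16), B(d3,12)
G→slot 5; D→slot 8; E→slot 4; A→slot 2; C→slot 1; J→slot 6; H→slot 7; I→slot 3; F skipped; B skipped.
8 of 10 scheduled.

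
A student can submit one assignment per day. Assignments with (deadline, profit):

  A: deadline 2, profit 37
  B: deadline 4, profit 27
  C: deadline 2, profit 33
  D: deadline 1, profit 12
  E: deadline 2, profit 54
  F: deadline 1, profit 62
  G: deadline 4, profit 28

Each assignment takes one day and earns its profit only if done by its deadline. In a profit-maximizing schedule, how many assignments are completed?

Sort by profit descending; place each in the latest free slot ≤ its deadline.
Profit order: F=62 E=54 A=37 C=33 G=28 B=27 D=12
Assign: F→slot 1, E→slot 2, A skipped, C skipped, G→slot 4, B→slot 3, D skipped.
Slots: [1:F] [2:E] [3:B] [4:G]
4 of 7 scheduled.

4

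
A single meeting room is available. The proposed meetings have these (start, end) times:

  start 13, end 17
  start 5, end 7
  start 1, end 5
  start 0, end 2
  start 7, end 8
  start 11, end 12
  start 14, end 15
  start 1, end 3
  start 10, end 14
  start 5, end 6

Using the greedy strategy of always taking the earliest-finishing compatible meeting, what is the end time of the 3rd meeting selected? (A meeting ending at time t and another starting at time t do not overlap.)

8

By end time: (0,2), (1,3), (1,5), (5,6), (5,7), (7,8), (11,12), (10,14), (14,15), (13,17).
Pick (0,2); next start ≥ 2 → (5,6); next start ≥ 6 → (7,8); next start ≥ 8 → (11,12); next start ≥ 12 → (14,15).
Selected: (0,2) (5,6) (7,8) (11,12) (14,15)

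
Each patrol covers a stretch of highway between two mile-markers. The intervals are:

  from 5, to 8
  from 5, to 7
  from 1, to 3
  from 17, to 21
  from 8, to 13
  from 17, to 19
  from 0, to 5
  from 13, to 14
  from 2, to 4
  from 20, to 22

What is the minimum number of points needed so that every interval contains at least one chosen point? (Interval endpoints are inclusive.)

5

Sort by right endpoint; whenever an interval is uncovered, place a point at its right end.
By right end: [1,3]  [2,4]  [0,5]  [5,7]  [5,8]  [8,13]  [13,14]  [17,19]  [17,21]  [20,22]
[1,3] uncovered → point at 3; [5,7] uncovered → point at 7; [8,13] uncovered → point at 13; [17,19] uncovered → point at 19; [20,22] uncovered → point at 22.
Points: 3, 7, 13, 19, 22 (5 total).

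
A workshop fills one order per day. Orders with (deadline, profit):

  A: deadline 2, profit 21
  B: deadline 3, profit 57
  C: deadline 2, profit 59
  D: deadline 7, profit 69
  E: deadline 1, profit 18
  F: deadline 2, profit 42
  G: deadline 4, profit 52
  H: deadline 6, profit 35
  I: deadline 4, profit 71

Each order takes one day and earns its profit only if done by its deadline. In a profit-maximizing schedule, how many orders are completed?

6

Sort by profit descending; place each in the latest free slot ≤ its deadline.
Profit order: I=71 D=69 C=59 B=57 G=52 F=42 H=35 A=21 E=18
Assign: I→slot 4, D→slot 7, C→slot 2, B→slot 3, G→slot 1, F skipped, H→slot 6, A skipped, E skipped.
Slots: [1:G] [2:C] [3:B] [4:I] [6:H] [7:D]
6 of 9 scheduled.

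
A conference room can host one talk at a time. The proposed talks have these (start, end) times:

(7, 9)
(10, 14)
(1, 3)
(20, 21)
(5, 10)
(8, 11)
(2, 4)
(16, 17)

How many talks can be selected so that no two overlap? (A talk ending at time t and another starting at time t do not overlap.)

Sorted by end: (1,3)  (2,4)  (7,9)  (5,10)  (8,11)  (10,14)  (16,17)  (20,21)
take (1,3); take (7,9); take (10,14); take (16,17); take (20,21).
Selected 5 talks.

5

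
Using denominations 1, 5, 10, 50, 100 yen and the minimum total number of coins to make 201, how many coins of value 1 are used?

1

Use the largest denomination that fits, subtract, and repeat.
201 − 2×100→1 − 1×1→0
Count of 1: 1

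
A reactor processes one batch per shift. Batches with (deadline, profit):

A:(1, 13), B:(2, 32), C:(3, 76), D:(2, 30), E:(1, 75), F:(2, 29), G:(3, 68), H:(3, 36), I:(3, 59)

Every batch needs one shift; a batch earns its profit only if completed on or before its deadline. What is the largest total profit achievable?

Sort by profit descending; place each in the latest free slot ≤ its deadline.
Profit order: C=76 E=75 G=68 I=59 H=36 B=32 D=30 F=29 A=13
Assign: C→slot 3, E→slot 1, G→slot 2, I skipped, H skipped, B skipped, D skipped, F skipped, A skipped.
Slots: [1:E] [2:G] [3:C]
Profit = 75 + 68 + 76 = 219

219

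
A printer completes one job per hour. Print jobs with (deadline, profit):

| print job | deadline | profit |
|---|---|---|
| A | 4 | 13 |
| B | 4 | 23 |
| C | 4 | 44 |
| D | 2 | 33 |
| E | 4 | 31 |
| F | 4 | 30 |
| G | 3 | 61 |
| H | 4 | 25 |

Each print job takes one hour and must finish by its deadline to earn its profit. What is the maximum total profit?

Take jobs in profit order; each goes to the latest open slot no later than its deadline.
Profit order: G=61 C=44 D=33 E=31 F=30 H=25 B=23 A=13
Assign: G→slot 3, C→slot 4, D→slot 2, E→slot 1, F skipped, H skipped, B skipped, A skipped.
Slots: [1:E] [2:D] [3:G] [4:C]
Profit = 31 + 33 + 61 + 44 = 169

169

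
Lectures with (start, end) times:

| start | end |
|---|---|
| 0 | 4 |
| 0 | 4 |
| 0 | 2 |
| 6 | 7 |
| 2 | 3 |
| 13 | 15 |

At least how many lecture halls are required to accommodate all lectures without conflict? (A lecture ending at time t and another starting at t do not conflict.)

3

starts: [0, 0, 0, 2, 6, 13]
ends:   [2, 3, 4, 4, 7, 15]
s0→1 s0→2 s0→3  — peak 3.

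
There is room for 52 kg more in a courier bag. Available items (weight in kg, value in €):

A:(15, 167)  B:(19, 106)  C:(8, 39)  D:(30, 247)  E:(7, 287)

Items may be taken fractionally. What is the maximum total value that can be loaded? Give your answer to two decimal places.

701.00

Sort by value per unit weight and fill in that order.
Order: E (287/7=41.00) > A (167/15=11.13) > D (247/30=8.23) > B (106/19=5.58) > C (39/8=4.88)
Fill: take E (7 @ 287) → take A (15 @ 167) → take D (30 @ 247); 52/52 used.
Total value = 701.00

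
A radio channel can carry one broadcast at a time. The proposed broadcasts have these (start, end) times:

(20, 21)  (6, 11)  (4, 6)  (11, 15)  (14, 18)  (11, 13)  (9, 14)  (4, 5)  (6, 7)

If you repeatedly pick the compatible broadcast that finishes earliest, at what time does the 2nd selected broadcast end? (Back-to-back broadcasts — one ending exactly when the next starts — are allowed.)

7

Sort by end time and greedily take each interval whose start is ≥ the last chosen end.
By end time: (4,5), (4,6), (6,7), (6,11), (11,13), (9,14), (11,15), (14,18), (20,21).
Pick (4,5); next start ≥ 5 → (6,7); next start ≥ 7 → (11,13); next start ≥ 13 → (14,18); next start ≥ 18 → (20,21).
Selected: (4,5) (6,7) (11,13) (14,18) (20,21)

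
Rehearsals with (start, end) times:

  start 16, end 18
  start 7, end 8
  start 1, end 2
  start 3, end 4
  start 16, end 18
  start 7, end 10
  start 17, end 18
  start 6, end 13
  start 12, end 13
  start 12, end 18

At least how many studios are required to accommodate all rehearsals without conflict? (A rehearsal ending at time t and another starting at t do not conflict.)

starts: [1, 3, 6, 7, 7, 12, 12, 16, 16, 17]
ends:   [2, 4, 8, 10, 13, 13, 18, 18, 18, 18]
s1→1 e2→0 s3→1 e4→0 s6→1 s7→2 s7→3 e8→2 e10→1 s12→2 s12→3 e13→2 e13→1 s16→2 s16→3 s17→4  — peak 4.

4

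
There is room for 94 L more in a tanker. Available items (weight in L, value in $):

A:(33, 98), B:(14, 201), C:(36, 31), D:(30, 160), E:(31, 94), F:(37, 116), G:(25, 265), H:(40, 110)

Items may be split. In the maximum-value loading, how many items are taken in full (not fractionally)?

Order: B (201/14=14.36) > G (265/25=10.60) > D (160/30=5.33) > F (116/37=3.14) > E (94/31=3.03) > A (98/33=2.97) > H (110/40=2.75) > C (31/36=0.86)
Fill: take B (14 @ 201) → take G (25 @ 265) → take D (30 @ 160) → take 25/37 of F → 78.38; 94/94 used.
3 item(s) taken whole; one partial (take 25/37 of F).

3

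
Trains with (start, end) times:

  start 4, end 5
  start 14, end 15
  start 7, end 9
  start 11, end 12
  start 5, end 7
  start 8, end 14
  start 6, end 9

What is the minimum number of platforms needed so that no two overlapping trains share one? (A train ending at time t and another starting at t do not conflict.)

Events (time:±→running): 4:+→1 5:-→0 5:+→1 6:+→2 7:-→1 7:+→2 8:+→3 … peak 3.

3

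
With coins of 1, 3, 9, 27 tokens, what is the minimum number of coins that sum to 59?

59 − 2×27→5 − 1×3→2 − 2×1→0
Total coins = 2 + 1 + 2 = 5

5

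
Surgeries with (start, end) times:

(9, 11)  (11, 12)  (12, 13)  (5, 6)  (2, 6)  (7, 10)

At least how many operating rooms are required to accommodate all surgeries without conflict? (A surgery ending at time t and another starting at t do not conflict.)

The answer is the maximum number of intervals overlapping at any instant.
Events (time:±→running): 2:+→1 5:+→2 … peak 2.

2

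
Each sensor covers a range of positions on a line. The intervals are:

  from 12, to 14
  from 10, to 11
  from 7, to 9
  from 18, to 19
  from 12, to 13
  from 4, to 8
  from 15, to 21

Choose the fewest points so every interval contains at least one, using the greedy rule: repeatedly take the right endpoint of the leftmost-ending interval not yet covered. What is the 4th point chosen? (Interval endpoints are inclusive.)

Sorted: [4,8] [7,9] [10,11] [12,13] [12,14] [18,19] [15,21]
{[4,8],[7,9]} hit by 8; {[10,11]} hit by 11; {[12,13],[12,14]} hit by 13; {[18,19],[15,21]} hit by 19.
Points: 8, 11, 13, 19 (4 total).

19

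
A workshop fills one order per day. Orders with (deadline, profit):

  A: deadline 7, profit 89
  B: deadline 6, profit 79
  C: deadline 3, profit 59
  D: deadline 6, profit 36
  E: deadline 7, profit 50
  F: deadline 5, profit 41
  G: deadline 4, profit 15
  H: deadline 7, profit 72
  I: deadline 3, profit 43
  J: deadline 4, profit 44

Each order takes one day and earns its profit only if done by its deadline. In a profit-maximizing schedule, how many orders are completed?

Profit order: A=89 B=79 H=72 C=59 E=50 J=44 I=43 F=41 D=36 G=15
Assign: A→slot 7, B→slot 6, H→slot 5, C→slot 3, E→slot 4, J→slot 2, I→slot 1, F skipped, D skipped, G skipped.
Slots: [1:I] [2:J] [3:C] [4:E] [5:H] [6:B] [7:A]
7 of 10 scheduled.

7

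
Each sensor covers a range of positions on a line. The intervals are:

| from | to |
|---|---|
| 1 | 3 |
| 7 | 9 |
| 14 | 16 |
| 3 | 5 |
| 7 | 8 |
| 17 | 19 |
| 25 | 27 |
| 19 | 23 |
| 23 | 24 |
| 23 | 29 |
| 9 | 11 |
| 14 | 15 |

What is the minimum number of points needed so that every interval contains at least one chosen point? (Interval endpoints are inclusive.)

By right end: [1,3]  [3,5]  [7,8]  [7,9]  [9,11]  [14,15]  [14,16]  [17,19]  [19,23]  [23,24]  [25,27]  [23,29]
[1,3] uncovered → point at 3; [7,8] uncovered → point at 8; [9,11] uncovered → point at 11; [14,15] uncovered → point at 15; [17,19] uncovered → point at 19; [23,24] uncovered → point at 24; [25,27] uncovered → point at 27.
Points: 3, 8, 11, 15, 19, 24, 27 (7 total).

7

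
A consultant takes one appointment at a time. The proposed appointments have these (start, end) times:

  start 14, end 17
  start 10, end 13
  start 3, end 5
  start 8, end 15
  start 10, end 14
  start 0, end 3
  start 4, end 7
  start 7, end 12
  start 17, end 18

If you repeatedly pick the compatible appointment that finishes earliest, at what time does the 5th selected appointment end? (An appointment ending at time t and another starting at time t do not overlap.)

Greedy by earliest finish: after sorting by end time, pick each interval compatible with the last pick.
Sorted by end: (0,3)  (3,5)  (4,7)  (7,12)  (10,13)  (10,14)  (8,15)  (14,17)  (17,18)
take (0,3); take (3,5); take (7,12); skip (10,13); take (14,17); take (17,18).
Selected: (0,3) (3,5) (7,12) (14,17) (17,18)

18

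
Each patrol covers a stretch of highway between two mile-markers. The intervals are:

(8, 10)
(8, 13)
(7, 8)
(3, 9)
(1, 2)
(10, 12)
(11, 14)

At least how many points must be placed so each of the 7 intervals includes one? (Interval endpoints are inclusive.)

3

By right end: [1,2]  [7,8]  [3,9]  [8,10]  [10,12]  [8,13]  [11,14]
[1,2] uncovered → point at 2; [7,8] uncovered → point at 8; [10,12] uncovered → point at 12.
Points: 2, 8, 12 (3 total).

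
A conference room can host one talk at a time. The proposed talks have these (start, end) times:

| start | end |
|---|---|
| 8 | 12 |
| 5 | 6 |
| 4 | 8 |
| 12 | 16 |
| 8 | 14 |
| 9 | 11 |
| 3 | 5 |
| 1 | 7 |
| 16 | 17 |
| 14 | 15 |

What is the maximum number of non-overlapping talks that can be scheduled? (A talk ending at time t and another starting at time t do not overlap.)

5

Order by finish time; keep every interval that doesn't clash with the previous kept one.
By end time: (3,5), (5,6), (1,7), (4,8), (9,11), (8,12), (8,14), (14,15), (12,16), (16,17).
Pick (3,5); next start ≥ 5 → (5,6); next start ≥ 6 → (9,11); next start ≥ 11 → (14,15); next start ≥ 15 → (16,17).
Selected 5 talks.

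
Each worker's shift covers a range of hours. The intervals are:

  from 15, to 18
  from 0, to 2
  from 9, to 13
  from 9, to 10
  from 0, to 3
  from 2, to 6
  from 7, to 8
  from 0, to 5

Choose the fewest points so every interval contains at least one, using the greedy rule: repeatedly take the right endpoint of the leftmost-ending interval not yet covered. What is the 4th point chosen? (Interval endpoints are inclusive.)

Sort by right endpoint; whenever an interval is uncovered, place a point at its right end.
By right end: [0,2]  [0,3]  [0,5]  [2,6]  [7,8]  [9,10]  [9,13]  [15,18]
[0,2] uncovered → point at 2; [7,8] uncovered → point at 8; [9,10] uncovered → point at 10; [15,18] uncovered → point at 18.
Points: 2, 8, 10, 18 (4 total).

18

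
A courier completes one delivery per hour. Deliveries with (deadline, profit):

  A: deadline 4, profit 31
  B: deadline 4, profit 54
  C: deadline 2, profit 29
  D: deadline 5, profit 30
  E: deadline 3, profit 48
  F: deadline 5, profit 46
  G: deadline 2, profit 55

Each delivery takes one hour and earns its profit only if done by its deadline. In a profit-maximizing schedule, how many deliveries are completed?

Sort by profit descending; place each in the latest free slot ≤ its deadline.
Profit order: G=55 B=54 E=48 F=46 A=31 D=30 C=29
Assign: G→slot 2, B→slot 4, E→slot 3, F→slot 5, A→slot 1, D skipped, C skipped.
Slots: [1:A] [2:G] [3:E] [4:B] [5:F]
5 of 7 scheduled.

5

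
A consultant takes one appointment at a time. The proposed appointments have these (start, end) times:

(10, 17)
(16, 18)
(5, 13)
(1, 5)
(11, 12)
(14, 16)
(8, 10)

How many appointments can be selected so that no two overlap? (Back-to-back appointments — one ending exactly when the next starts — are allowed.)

Sorted by end: (1,5)  (8,10)  (11,12)  (5,13)  (14,16)  (10,17)  (16,18)
take (1,5); take (8,10); take (11,12); take (14,16); take (16,18).
Selected 5 appointments.

5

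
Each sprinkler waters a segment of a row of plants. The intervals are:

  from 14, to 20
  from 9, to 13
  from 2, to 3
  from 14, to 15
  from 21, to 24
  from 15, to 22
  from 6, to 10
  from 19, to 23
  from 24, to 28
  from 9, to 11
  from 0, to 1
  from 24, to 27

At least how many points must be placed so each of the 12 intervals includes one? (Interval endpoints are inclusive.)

6

Sorted: [0,1] [2,3] [6,10] [9,11] [9,13] [14,15] [14,20] [15,22] [19,23] [21,24] [24,27] [24,28]
{[0,1]} hit by 1; {[2,3]} hit by 3; {[6,10],[9,11],[9,13]} hit by 10; {[14,15],[14,20],[15,22]} hit by 15; {[19,23],[21,24]} hit by 23; {[24,27],[24,28]} hit by 27.
Points: 1, 3, 10, 15, 23, 27 (6 total).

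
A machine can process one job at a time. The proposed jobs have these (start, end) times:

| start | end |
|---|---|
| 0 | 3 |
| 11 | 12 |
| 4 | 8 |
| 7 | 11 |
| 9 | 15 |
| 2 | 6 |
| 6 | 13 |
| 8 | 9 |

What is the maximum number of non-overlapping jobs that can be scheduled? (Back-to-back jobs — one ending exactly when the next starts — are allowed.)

4

Greedy by earliest finish: after sorting by end time, pick each interval compatible with the last pick.
Sorted by end: (0,3)  (2,6)  (4,8)  (8,9)  (7,11)  (11,12)  (6,13)  (9,15)
take (0,3); take (4,8); take (8,9); take (11,12); skip (6,13).
Selected 4 jobs.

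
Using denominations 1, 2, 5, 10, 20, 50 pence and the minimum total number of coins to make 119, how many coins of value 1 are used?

119 = 2×50 + 1×10 + 1×5 + 2×2
Count of 1: 0

0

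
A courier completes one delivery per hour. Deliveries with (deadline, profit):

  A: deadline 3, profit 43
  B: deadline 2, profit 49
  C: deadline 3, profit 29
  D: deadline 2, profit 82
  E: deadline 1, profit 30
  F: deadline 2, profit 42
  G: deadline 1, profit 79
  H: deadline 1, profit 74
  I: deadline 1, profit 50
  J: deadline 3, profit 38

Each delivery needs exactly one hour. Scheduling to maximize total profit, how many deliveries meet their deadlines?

3

Take jobs in profit order; each goes to the latest open slot no later than its deadline.
Profit order: D=82 G=79 H=74 I=50 B=49 A=43 F=42 J=38 E=30 C=29
Assign: D→slot 2, G→slot 1, H skipped, I skipped, B skipped, A→slot 3, F skipped, J skipped, E skipped, C skipped.
Slots: [1:G] [2:D] [3:A]
3 of 10 scheduled.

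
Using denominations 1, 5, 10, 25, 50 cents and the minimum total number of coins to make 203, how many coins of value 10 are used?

203 − 4×50→3 − 3×1→0
Count of 10: 0

0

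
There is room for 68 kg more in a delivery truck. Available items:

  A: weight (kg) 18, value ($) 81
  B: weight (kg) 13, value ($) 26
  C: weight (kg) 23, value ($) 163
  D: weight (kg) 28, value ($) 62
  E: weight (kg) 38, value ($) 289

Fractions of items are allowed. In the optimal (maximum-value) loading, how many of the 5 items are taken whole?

Greedy by value/weight ratio, highest first.
Order: E (289/38=7.61) > C (163/23=7.09) > A (81/18=4.50) > D (62/28=2.21) > B (26/13=2.00)
Fill: take E (38 @ 289) → take C (23 @ 163) → take 7/18 of A → 31.50; 68/68 used.
2 item(s) taken whole; one partial (take 7/18 of A).

2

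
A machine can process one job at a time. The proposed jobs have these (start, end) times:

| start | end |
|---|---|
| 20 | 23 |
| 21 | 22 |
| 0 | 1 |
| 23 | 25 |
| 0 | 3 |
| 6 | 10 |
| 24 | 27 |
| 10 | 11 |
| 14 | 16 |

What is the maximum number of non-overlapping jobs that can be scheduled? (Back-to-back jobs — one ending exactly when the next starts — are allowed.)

Sort by end time and greedily take each interval whose start is ≥ the last chosen end.
By end time: (0,1), (0,3), (6,10), (10,11), (14,16), (21,22), (20,23), (23,25), (24,27).
Pick (0,1); next start ≥ 1 → (6,10); next start ≥ 10 → (10,11); next start ≥ 11 → (14,16); next start ≥ 16 → (21,22); next start ≥ 22 → (23,25).
Selected 6 jobs.

6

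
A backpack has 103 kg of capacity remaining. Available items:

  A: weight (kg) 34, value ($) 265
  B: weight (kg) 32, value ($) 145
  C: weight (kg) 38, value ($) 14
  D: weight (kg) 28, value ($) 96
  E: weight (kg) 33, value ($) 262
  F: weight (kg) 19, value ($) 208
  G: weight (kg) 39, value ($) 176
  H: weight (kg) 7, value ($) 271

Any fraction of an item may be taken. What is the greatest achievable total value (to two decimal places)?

Greedy by value/weight ratio, highest first.
Ratios (sorted): H 38.71, F 10.95, E 7.94, A 7.79, B 4.53, G 4.51, D 3.43, C 0.37
take H (7 @ 271); take F (19 @ 208); take E (33 @ 262); take A (34 @ 265); take 10/32 of B → 45.31. Capacity used 103/103.
Total value = 1051.31

1051.31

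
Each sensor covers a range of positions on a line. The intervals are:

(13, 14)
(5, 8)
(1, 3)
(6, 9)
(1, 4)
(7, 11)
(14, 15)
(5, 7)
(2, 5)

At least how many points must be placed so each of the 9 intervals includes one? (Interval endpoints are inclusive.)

3

By right end: [1,3]  [1,4]  [2,5]  [5,7]  [5,8]  [6,9]  [7,11]  [13,14]  [14,15]
[1,3] uncovered → point at 3; [5,7] uncovered → point at 7; [13,14] uncovered → point at 14.
Points: 3, 7, 14 (3 total).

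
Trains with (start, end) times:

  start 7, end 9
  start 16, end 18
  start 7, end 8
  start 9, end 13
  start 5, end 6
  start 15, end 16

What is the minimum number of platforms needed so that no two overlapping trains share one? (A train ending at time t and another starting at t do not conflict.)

2

Count concurrent intervals with a sweep; the peak is the room count.
Events (time:±→running): 5:+→1 6:-→0 7:+→1 7:+→2 … peak 2.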